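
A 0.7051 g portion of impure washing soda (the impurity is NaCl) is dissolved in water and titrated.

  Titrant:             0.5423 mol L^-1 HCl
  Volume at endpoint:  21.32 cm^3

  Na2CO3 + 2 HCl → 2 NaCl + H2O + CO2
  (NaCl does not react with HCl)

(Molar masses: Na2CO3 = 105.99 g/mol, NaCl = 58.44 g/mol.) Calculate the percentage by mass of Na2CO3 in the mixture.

n(HCl) = 0.02132 × 0.5423 = 0.01156 mol
Let x = n(Na2CO3), y = n(NaCl).
Titrant: 2x = 0.01156;  mass: 105.99x + 58.44y = 0.7051
Solving, x = 5.781 × 10^-3 mol, y = 1.581 × 10^-3 mol
mass of Na2CO3 = 5.781 × 10^-3 × 105.99 = 0.6127 g
% Na2CO3 = 0.6127 / 0.7051 × 100 = 86.90 %

86.90 %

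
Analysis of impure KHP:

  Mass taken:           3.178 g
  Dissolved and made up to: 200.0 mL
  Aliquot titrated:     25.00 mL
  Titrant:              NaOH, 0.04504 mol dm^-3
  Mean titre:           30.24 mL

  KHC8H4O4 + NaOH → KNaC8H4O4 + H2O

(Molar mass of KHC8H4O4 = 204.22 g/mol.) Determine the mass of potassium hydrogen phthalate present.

2.225 g

n(NaOH) per titration = 0.03024 × 0.04504 = 1.362 × 10^-3 mol
n(KHC8H4O4) in each aliquot = 1.362 × 10^-3 mol (1:1 ratio)
n(KHC8H4O4) in the whole flask = 1.362 × 10^-3 × 200.0/25.00 = 0.01090 mol
mass of KHC8H4O4 = 0.01090 × 204.22 = 2.225 g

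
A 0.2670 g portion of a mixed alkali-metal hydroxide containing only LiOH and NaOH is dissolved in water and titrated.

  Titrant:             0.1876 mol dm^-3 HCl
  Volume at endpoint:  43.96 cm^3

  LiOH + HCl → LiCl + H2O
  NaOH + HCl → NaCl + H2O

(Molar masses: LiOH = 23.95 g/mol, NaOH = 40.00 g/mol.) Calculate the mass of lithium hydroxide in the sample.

0.09382 g

n(HCl) = 0.04396 × 0.1876 = 8.247 × 10^-3 mol
Let x = n(LiOH), y = n(NaOH).
Titrant: 1x + 1y = 8.247 × 10^-3;  mass: 23.95x + 40.00y = 0.2670
Solving, x = 3.917 × 10^-3 mol, y = 4.329 × 10^-3 mol
mass of LiOH = 3.917 × 10^-3 × 23.95 = 0.09382 g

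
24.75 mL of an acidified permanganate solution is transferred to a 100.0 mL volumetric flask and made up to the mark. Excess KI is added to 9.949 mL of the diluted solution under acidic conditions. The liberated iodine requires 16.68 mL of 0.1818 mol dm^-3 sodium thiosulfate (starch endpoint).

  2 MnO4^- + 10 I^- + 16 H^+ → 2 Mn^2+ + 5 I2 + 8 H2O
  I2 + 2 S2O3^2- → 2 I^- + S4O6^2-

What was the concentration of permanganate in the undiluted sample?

0.2463 mol/L

n(S2O3^2-) = 0.01668 × 0.1818 = 3.032 × 10^-3 mol
n(I2) = n(S2O3^2-)/2 = 1.516 × 10^-3 mol
From the 2:5 ratio, n(MnO4^-) in the aliquot = 2/5 × 1.516 × 10^-3 = 6.065 × 10^-4 mol
[MnO4^-]_dilute = 6.065 × 10^-4 / 0.009949 = 0.06096 mol/L
[MnO4^-]_original = 0.06096 × 100.0/24.75 = 0.2463 mol/L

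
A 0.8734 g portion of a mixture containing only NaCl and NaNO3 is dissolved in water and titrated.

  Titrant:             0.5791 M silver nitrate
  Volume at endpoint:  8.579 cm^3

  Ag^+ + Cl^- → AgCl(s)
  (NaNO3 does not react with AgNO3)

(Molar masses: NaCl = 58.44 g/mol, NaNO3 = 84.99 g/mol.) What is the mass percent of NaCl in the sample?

33.24 %

n(AgNO3) = 0.008579 × 0.5791 = 4.968 × 10^-3 mol
Let x = n(NaCl), y = n(NaNO3).
Titrant: 1x = 4.968 × 10^-3;  mass: 58.44x + 84.99y = 0.8734
Solving, x = 4.968 × 10^-3 mol, y = 6.860 × 10^-3 mol
mass of NaCl = 4.968 × 10^-3 × 58.44 = 0.2903 g
% NaCl = 0.2903 / 0.8734 × 100 = 33.24 %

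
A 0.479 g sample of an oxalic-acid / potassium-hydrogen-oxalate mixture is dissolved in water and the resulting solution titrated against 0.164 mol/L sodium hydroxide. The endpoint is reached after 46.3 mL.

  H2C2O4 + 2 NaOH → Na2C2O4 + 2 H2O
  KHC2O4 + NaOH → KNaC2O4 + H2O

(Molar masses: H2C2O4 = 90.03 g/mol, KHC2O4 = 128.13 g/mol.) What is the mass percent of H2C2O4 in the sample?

55.8 %

n(NaOH) = 0.0463 × 0.164 = 7.59 × 10^-3 mol
Let x = n(H2C2O4), y = n(KHC2O4).
Titrant: 2x + 1y = 7.59 × 10^-3;  mass: 90.03x + 128.13y = 0.479
Solving, x = 2.97 × 10^-3 mol, y = 1.65 × 10^-3 mol
mass of H2C2O4 = 2.97 × 10^-3 × 90.03 = 0.268 g
% H2C2O4 = 0.268 / 0.479 × 100 = 55.8 %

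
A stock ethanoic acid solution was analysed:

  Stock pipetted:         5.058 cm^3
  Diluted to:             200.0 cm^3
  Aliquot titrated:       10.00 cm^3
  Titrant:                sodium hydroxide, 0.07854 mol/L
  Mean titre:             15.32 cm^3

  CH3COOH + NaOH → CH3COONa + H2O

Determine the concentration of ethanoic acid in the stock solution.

4.758 mol/L

n(NaOH) = 0.01532 × 0.07854 = 1.203 × 10^-3 mol
n(CH3COOH) in the aliquot = 1.203 × 10^-3 mol (1:1 ratio)
[CH3COOH]_dilute = 1.203 × 10^-3 / 0.01000 = 0.1203 mol/L
Dilution factor = 200.0 / 5.058 = 39.54
[CH3COOH]_stock = 0.1203 × 39.54 = 4.758 mol/L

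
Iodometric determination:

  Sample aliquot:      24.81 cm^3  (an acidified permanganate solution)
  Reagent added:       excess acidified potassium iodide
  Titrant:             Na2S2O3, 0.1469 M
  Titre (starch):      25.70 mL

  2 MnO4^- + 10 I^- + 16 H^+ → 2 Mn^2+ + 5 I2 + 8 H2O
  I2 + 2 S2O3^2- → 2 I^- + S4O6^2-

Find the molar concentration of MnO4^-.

n(S2O3^2-) = 0.02570 × 0.1469 = 3.775 × 10^-3 mol
n(I2) = n(S2O3^2-)/2 = 1.888 × 10^-3 mol
From the 2:5 ratio, n(MnO4^-) in the aliquot = 2/5 × 1.888 × 10^-3 = 7.551 × 10^-4 mol
[MnO4^-] = 7.551 × 10^-4 / 0.02481 = 0.03043 mol/L

0.03043 M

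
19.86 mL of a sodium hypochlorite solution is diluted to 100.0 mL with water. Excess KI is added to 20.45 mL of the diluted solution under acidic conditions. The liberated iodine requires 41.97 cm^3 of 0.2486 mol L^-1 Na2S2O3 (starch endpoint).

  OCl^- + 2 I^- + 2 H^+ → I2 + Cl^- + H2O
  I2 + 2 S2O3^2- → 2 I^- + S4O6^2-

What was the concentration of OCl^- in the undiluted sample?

n(S2O3^2-) = 0.04197 × 0.2486 = 0.01043 mol
n(I2) = n(S2O3^2-)/2 = 5.217 × 10^-3 mol
n(OCl^-) in the aliquot = 5.217 × 10^-3 mol (1:1 ratio)
[OCl^-]_dilute = 5.217 × 10^-3 / 0.02045 = 0.2551 mol/L
[OCl^-]_original = 0.2551 × 100.0/19.86 = 1.285 mol/L

1.285 mol/L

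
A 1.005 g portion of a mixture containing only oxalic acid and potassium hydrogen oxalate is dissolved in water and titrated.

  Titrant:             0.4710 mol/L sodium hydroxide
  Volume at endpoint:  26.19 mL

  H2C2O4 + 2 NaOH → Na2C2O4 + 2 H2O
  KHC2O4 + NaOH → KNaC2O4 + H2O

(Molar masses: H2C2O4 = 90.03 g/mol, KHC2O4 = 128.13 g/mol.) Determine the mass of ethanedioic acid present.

n(NaOH) = 0.02619 × 0.4710 = 0.01234 mol
Let x = n(H2C2O4), y = n(KHC2O4).
Titrant: 2x + 1y = 0.01234;  mass: 90.03x + 128.13y = 1.005
Solving, x = 3.462 × 10^-3 mol, y = 5.411 × 10^-3 mol
mass of H2C2O4 = 3.462 × 10^-3 × 90.03 = 0.3117 g

0.3117 g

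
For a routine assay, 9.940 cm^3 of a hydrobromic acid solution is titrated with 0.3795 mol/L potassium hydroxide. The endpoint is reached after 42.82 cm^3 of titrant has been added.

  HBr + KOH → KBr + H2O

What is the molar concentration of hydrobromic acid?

1.635 mol/L

n(KOH) = 0.04282 L × 0.3795 mol/L = 0.01625 mol
n(HBr) = 0.01625 mol (1:1 mole ratio)
[HBr] = 0.01625 mol / 0.009940 L = 1.635 mol/L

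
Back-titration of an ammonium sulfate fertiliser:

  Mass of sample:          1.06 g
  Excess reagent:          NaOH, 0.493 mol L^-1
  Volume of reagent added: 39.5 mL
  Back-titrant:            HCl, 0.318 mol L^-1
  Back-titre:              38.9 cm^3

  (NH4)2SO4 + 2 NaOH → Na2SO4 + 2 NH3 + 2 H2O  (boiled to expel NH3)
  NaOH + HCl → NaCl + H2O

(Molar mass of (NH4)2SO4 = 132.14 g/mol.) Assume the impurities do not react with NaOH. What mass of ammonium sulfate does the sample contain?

n(NaOH) added = 0.0395 × 0.493 = 0.0195 mol
n(HCl) used in back-titration = 0.0389 × 0.318 = 0.0124 mol
n(NaOH) left over = 0.0124 mol (1:1 ratio)
n(NaOH) consumed by analyte = 0.0195 − 0.0124 = 7.10 × 10^-3 mol
From the 1:2 ratio, n((NH4)2SO4) = 1/2 × 7.10 × 10^-3 = 3.55 × 10^-3 mol
mass of (NH4)2SO4 = 3.55 × 10^-3 × 132.14 = 0.469 g

0.469 g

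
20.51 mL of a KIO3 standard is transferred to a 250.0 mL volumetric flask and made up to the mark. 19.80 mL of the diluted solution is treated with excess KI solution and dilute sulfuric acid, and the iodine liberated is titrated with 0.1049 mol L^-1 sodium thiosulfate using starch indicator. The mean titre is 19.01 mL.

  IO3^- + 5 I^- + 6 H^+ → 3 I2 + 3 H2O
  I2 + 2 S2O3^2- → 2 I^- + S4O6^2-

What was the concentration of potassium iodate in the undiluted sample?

n(S2O3^2-) = 0.01901 × 0.1049 = 1.994 × 10^-3 mol
n(I2) = n(S2O3^2-)/2 = 9.971 × 10^-4 mol
From the 1:3 ratio, n(IO3^-) in the aliquot = 1/3 × 9.971 × 10^-4 = 3.324 × 10^-4 mol
[IO3^-]_dilute = 3.324 × 10^-4 / 0.01980 = 0.01679 mol/L
[IO3^-]_original = 0.01679 × 250.0/20.51 = 0.2046 mol/L

0.2046 mol/L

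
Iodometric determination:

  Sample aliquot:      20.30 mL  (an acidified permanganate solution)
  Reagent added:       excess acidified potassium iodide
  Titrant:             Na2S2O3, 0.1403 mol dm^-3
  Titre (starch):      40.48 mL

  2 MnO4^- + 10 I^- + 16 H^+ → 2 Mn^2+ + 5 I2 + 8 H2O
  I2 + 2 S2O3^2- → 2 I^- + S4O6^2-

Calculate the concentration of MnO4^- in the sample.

0.05595 mol/L

n(S2O3^2-) = 0.04048 × 0.1403 = 5.679 × 10^-3 mol
n(I2) = n(S2O3^2-)/2 = 2.840 × 10^-3 mol
From the 2:5 ratio, n(MnO4^-) in the aliquot = 2/5 × 2.840 × 10^-3 = 1.136 × 10^-3 mol
[MnO4^-] = 1.136 × 10^-3 / 0.02030 = 0.05595 mol/L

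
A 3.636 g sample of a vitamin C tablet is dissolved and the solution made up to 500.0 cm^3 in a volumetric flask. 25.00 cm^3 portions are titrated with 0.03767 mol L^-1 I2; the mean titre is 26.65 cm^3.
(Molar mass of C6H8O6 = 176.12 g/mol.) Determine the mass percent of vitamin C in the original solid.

C6H8O6 + I2 → C6H6O6 + 2 HI
n(I2) per titration = 0.02665 × 0.03767 = 1.004 × 10^-3 mol
n(C6H8O6) in each aliquot = 1.004 × 10^-3 mol (1:1 ratio)
n(C6H8O6) in the whole flask = 1.004 × 10^-3 × 500.0/25.00 = 0.02008 mol
mass of C6H8O6 = 0.02008 × 176.12 = 3.536 g
% C6H8O6 = 3.536 / 3.636 × 100 = 97.25 %

97.25 %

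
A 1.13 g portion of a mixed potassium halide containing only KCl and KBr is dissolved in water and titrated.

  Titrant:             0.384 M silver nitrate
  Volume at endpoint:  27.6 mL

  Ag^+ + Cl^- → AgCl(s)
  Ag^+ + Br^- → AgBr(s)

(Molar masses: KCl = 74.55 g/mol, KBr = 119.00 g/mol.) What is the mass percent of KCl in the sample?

19.5 %

n(AgNO3) = 0.0276 × 0.384 = 0.0106 mol
Let x = n(KCl), y = n(KBr).
Titrant: 1x + 1y = 0.0106;  mass: 74.55x + 119.00y = 1.13
Solving, x = 2.95 × 10^-3 mol, y = 7.65 × 10^-3 mol
mass of KCl = 2.95 × 10^-3 × 74.55 = 0.220 g
% KCl = 0.220 / 1.13 × 100 = 19.5 %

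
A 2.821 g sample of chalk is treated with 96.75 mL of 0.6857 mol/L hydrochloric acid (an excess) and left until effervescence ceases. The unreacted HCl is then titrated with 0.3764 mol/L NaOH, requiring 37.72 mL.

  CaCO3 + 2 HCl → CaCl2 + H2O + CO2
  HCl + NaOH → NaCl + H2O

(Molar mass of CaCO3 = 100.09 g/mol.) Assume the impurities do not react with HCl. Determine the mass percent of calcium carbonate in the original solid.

n(HCl) added = 0.09675 × 0.6857 = 0.06634 mol
n(NaOH) used in back-titration = 0.03772 × 0.3764 = 0.01420 mol
n(HCl) left over = 0.01420 mol (1:1 ratio)
n(HCl) consumed by analyte = 0.06634 − 0.01420 = 0.05214 mol
From the 1:2 ratio, n(CaCO3) = 1/2 × 0.05214 = 0.02607 mol
mass of CaCO3 = 0.02607 × 100.09 = 2.610 g
% CaCO3 = 2.610 / 2.821 × 100 = 92.50 %

92.50 %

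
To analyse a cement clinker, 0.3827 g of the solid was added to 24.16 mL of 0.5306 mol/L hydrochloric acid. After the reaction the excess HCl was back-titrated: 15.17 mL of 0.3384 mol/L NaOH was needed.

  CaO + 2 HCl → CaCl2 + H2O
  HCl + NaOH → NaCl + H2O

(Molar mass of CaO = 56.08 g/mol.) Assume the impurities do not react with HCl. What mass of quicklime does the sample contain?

0.2155 g

n(HCl) added = 0.02416 × 0.5306 = 0.01282 mol
n(NaOH) used in back-titration = 0.01517 × 0.3384 = 5.134 × 10^-3 mol
n(HCl) left over = 5.134 × 10^-3 mol (1:1 ratio)
n(HCl) consumed by analyte = 0.01282 − 5.134 × 10^-3 = 7.686 × 10^-3 mol
From the 1:2 ratio, n(CaO) = 1/2 × 7.686 × 10^-3 = 3.843 × 10^-3 mol
mass of CaO = 3.843 × 10^-3 × 56.08 = 0.2155 g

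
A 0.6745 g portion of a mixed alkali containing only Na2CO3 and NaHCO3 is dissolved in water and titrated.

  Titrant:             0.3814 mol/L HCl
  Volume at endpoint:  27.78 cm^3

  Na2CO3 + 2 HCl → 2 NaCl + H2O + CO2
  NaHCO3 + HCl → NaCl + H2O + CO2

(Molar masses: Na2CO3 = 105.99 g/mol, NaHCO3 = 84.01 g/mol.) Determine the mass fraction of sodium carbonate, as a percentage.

n(HCl) = 0.02778 × 0.3814 = 0.01060 mol
Let x = n(Na2CO3), y = n(NaHCO3).
Titrant: 2x + 1y = 0.01060;  mass: 105.99x + 84.01y = 0.6745
Solving, x = 3.476 × 10^-3 mol, y = 3.643 × 10^-3 mol
mass of Na2CO3 = 3.476 × 10^-3 × 105.99 = 0.3684 g
% Na2CO3 = 0.3684 / 0.6745 × 100 = 54.62 %

54.62 %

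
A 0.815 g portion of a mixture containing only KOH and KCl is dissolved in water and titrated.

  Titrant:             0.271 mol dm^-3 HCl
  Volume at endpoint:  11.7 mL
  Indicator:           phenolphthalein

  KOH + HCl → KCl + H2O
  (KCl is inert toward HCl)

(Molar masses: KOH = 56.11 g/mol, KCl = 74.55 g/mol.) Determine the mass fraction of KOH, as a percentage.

n(HCl) = 0.0117 × 0.271 = 3.17 × 10^-3 mol
Let x = n(KOH), y = n(KCl).
Titrant: 1x = 3.17 × 10^-3;  mass: 56.11x + 74.55y = 0.815
Solving, x = 3.17 × 10^-3 mol, y = 8.55 × 10^-3 mol
mass of KOH = 3.17 × 10^-3 × 56.11 = 0.178 g
% KOH = 0.178 / 0.815 × 100 = 21.8 %

21.8 %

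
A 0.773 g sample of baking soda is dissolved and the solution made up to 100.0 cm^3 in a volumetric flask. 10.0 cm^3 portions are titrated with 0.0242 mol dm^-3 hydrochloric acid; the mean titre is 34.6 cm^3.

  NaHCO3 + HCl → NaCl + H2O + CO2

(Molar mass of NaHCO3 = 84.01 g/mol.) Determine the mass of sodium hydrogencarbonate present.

0.703 g

n(HCl) per titration = 0.0346 × 0.0242 = 8.37 × 10^-4 mol
n(NaHCO3) in each aliquot = 8.37 × 10^-4 mol (1:1 ratio)
n(NaHCO3) in the whole flask = 8.37 × 10^-4 × 100.0/10.0 = 8.37 × 10^-3 mol
mass of NaHCO3 = 8.37 × 10^-3 × 84.01 = 0.703 g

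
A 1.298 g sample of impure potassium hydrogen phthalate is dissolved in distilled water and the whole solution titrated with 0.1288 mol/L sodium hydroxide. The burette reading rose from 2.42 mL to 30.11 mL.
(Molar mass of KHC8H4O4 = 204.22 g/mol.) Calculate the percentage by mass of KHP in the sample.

56.11 %

KHC8H4O4 + NaOH → KNaC8H4O4 + H2O
n(NaOH) = 0.02769 L × 0.1288 mol/L = 3.566 × 10^-3 mol
n(KHC8H4O4) = 3.566 × 10^-3 mol (1:1 ratio)
mass of KHC8H4O4 = 3.566 × 10^-3 × 204.22 g/mol = 0.7283 g
% KHC8H4O4 = 0.7283 / 1.298 × 100 = 56.11 %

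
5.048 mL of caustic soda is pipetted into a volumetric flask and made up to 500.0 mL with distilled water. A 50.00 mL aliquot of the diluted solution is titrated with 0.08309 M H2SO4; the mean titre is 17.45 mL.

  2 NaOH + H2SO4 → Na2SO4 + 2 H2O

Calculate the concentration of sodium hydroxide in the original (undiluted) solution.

5.745 M

n(H2SO4) = 0.01745 × 0.08309 = 1.450 × 10^-3 mol
From the 2:1 ratio, n(NaOH) in the aliquot = 2/1 × 1.450 × 10^-3 = 2.900 × 10^-3 mol
[NaOH]_dilute = 2.900 × 10^-3 / 0.05000 = 0.05800 mol/L
Dilution factor = 500.0 / 5.048 = 99.05
[NaOH]_stock = 0.05800 × 99.05 = 5.745 mol/L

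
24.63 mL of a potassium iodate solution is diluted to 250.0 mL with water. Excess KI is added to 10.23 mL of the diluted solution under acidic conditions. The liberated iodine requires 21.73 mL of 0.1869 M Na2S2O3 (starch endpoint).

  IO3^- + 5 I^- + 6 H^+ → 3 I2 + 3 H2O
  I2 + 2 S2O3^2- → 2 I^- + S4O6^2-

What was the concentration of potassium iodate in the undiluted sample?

0.6716 M

n(S2O3^2-) = 0.02173 × 0.1869 = 4.061 × 10^-3 mol
n(I2) = n(S2O3^2-)/2 = 2.031 × 10^-3 mol
From the 1:3 ratio, n(IO3^-) in the aliquot = 1/3 × 2.031 × 10^-3 = 6.769 × 10^-4 mol
[IO3^-]_dilute = 6.769 × 10^-4 / 0.01023 = 0.06617 mol/L
[IO3^-]_original = 0.06617 × 250.0/24.63 = 0.6716 mol/L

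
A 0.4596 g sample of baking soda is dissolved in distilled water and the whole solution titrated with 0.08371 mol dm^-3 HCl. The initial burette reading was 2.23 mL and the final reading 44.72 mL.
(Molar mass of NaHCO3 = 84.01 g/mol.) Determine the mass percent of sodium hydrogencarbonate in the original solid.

NaHCO3 + HCl → NaCl + H2O + CO2
n(HCl) = 0.04249 L × 0.08371 mol/L = 3.557 × 10^-3 mol
n(NaHCO3) = 3.557 × 10^-3 mol (1:1 ratio)
mass of NaHCO3 = 3.557 × 10^-3 × 84.01 g/mol = 0.2988 g
% NaHCO3 = 0.2988 / 0.4596 × 100 = 65.02 %

65.02 %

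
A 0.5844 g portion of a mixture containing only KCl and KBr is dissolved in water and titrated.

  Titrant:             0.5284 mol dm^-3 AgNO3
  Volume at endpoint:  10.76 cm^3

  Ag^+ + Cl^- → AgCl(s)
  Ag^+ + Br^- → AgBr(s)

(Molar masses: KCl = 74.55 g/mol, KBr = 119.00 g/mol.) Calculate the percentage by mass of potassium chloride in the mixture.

n(AgNO3) = 0.01076 × 0.5284 = 5.686 × 10^-3 mol
Let x = n(KCl), y = n(KBr).
Titrant: 1x + 1y = 5.686 × 10^-3;  mass: 74.55x + 119.00y = 0.5844
Solving, x = 2.074 × 10^-3 mol, y = 3.612 × 10^-3 mol
mass of KCl = 2.074 × 10^-3 × 74.55 = 0.1546 g
% KCl = 0.1546 / 0.5844 × 100 = 26.46 %

26.46 %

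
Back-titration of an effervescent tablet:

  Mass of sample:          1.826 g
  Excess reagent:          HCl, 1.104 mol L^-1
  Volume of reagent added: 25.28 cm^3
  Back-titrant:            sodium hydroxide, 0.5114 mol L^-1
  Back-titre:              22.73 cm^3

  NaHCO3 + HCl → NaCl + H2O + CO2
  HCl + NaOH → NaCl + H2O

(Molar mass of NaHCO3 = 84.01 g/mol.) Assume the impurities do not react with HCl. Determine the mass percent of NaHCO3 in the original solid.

n(HCl) added = 0.02528 × 1.104 = 0.02791 mol
n(NaOH) used in back-titration = 0.02273 × 0.5114 = 0.01162 mol
n(HCl) left over = 0.01162 mol (1:1 ratio)
n(HCl) consumed by analyte = 0.02791 − 0.01162 = 0.01628 mol
n(NaHCO3) = 0.01628 mol (1:1 ratio)
mass of NaHCO3 = 0.01628 × 84.01 = 1.368 g
% NaHCO3 = 1.368 / 1.826 × 100 = 74.92 %

74.92 %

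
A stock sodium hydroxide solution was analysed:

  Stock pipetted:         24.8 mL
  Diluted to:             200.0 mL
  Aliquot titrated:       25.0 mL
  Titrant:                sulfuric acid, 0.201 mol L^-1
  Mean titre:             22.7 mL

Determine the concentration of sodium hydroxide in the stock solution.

2 NaOH + H2SO4 → Na2SO4 + 2 H2O
n(H2SO4) = 0.0227 × 0.201 = 4.56 × 10^-3 mol
From the 2:1 ratio, n(NaOH) in the aliquot = 2/1 × 4.56 × 10^-3 = 9.13 × 10^-3 mol
[NaOH]_dilute = 9.13 × 10^-3 / 0.0250 = 0.365 mol/L
Dilution factor = 200.0 / 24.8 = 8.065
[NaOH]_stock = 0.365 × 8.065 = 2.94 mol/L

2.94 mol/L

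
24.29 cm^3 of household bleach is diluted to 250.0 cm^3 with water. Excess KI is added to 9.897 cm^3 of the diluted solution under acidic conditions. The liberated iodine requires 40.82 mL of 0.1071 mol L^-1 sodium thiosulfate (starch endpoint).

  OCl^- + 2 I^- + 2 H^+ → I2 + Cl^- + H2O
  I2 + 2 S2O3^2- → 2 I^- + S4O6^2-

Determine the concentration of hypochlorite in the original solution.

n(S2O3^2-) = 0.04082 × 0.1071 = 4.372 × 10^-3 mol
n(I2) = n(S2O3^2-)/2 = 2.186 × 10^-3 mol
n(OCl^-) in the aliquot = 2.186 × 10^-3 mol (1:1 ratio)
[OCl^-]_dilute = 2.186 × 10^-3 / 0.009897 = 0.2209 mol/L
[OCl^-]_original = 0.2209 × 250.0/24.29 = 2.273 mol/L

2.273 mol/L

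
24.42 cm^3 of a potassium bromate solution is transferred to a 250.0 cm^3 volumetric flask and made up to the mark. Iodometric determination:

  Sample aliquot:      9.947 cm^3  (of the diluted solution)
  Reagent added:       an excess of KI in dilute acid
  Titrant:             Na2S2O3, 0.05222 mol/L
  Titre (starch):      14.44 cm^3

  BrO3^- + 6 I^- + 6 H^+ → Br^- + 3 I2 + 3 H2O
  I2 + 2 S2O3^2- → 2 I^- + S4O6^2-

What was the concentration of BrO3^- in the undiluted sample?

0.1293 mol/L

n(S2O3^2-) = 0.01444 × 0.05222 = 7.541 × 10^-4 mol
n(I2) = n(S2O3^2-)/2 = 3.770 × 10^-4 mol
From the 1:3 ratio, n(BrO3^-) in the aliquot = 1/3 × 3.770 × 10^-4 = 1.257 × 10^-4 mol
[BrO3^-]_dilute = 1.257 × 10^-4 / 0.009947 = 0.01263 mol/L
[BrO3^-]_original = 0.01263 × 250.0/24.42 = 0.1293 mol/L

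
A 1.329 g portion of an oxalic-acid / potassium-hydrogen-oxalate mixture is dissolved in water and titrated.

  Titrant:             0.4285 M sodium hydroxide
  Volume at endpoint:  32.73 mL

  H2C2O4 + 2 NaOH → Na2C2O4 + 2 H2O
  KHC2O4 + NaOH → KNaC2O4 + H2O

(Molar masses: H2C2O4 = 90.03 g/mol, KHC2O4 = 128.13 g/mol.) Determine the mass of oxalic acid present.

0.2535 g

n(NaOH) = 0.03273 × 0.4285 = 0.01402 mol
Let x = n(H2C2O4), y = n(KHC2O4).
Titrant: 2x + 1y = 0.01402;  mass: 90.03x + 128.13y = 1.329
Solving, x = 2.815 × 10^-3 mol, y = 8.394 × 10^-3 mol
mass of H2C2O4 = 2.815 × 10^-3 × 90.03 = 0.2535 g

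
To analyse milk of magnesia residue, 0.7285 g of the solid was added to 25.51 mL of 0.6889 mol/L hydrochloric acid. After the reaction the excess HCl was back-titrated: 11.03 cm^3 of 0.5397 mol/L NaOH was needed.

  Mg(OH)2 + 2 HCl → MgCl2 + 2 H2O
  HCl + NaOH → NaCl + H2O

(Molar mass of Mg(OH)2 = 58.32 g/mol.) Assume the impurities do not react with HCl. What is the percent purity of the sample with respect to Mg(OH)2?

46.52 %

n(HCl) added = 0.02551 × 0.6889 = 0.01757 mol
n(NaOH) used in back-titration = 0.01103 × 0.5397 = 5.953 × 10^-3 mol
n(HCl) left over = 5.953 × 10^-3 mol (1:1 ratio)
n(HCl) consumed by analyte = 0.01757 − 5.953 × 10^-3 = 0.01162 mol
From the 1:2 ratio, n(Mg(OH)2) = 1/2 × 0.01162 = 5.810 × 10^-3 mol
mass of Mg(OH)2 = 5.810 × 10^-3 × 58.32 = 0.3389 g
% Mg(OH)2 = 0.3389 / 0.7285 × 100 = 46.52 %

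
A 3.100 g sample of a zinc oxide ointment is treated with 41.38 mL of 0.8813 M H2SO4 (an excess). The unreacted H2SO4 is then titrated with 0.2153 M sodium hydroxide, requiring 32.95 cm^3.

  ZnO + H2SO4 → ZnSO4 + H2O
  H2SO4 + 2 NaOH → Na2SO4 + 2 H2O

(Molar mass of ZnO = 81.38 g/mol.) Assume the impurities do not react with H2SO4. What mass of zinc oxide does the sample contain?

2.679 g

n(H2SO4) added = 0.04138 × 0.8813 = 0.03647 mol
n(NaOH) used in back-titration = 0.03295 × 0.2153 = 7.094 × 10^-3 mol
From the 1:2 ratio, n(H2SO4) left over = 1/2 × 7.094 × 10^-3 = 3.547 × 10^-3 mol
n(H2SO4) consumed by analyte = 0.03647 − 3.547 × 10^-3 = 0.03292 mol
n(ZnO) = 0.03292 mol (1:1 ratio)
mass of ZnO = 0.03292 × 81.38 = 2.679 g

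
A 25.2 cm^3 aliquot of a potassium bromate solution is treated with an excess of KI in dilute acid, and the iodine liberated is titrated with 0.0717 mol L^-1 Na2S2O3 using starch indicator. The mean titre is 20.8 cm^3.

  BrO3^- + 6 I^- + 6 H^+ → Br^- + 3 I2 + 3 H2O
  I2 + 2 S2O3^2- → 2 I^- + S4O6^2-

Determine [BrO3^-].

n(S2O3^2-) = 0.0208 × 0.0717 = 1.49 × 10^-3 mol
n(I2) = n(S2O3^2-)/2 = 7.46 × 10^-4 mol
From the 1:3 ratio, n(BrO3^-) in the aliquot = 1/3 × 7.46 × 10^-4 = 2.49 × 10^-4 mol
[BrO3^-] = 2.49 × 10^-4 / 0.0252 = 0.00986 mol/L

0.00986 mol/L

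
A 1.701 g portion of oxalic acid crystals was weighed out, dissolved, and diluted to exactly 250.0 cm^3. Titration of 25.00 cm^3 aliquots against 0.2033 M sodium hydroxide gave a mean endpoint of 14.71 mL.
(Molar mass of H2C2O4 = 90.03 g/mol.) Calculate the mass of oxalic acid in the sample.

1.346 g

H2C2O4 + 2 NaOH → Na2C2O4 + 2 H2O
n(NaOH) per titration = 0.01471 × 0.2033 = 2.991 × 10^-3 mol
From the 1:2 ratio, n(H2C2O4) in each aliquot = 1/2 × 2.991 × 10^-3 = 1.495 × 10^-3 mol
n(H2C2O4) in the whole flask = 1.495 × 10^-3 × 250.0/25.00 = 0.01495 mol
mass of H2C2O4 = 0.01495 × 90.03 = 1.346 g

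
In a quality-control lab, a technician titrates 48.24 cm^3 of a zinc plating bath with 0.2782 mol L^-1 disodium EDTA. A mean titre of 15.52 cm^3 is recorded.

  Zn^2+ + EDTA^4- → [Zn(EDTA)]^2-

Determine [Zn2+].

0.08950 mol/L

n(EDTA) = 0.01552 L × 0.2782 mol/L = 4.318 × 10^-3 mol
n(Zn2+) = 4.318 × 10^-3 mol (1:1 mole ratio)
[Zn2+] = 4.318 × 10^-3 mol / 0.04824 L = 0.08950 mol/L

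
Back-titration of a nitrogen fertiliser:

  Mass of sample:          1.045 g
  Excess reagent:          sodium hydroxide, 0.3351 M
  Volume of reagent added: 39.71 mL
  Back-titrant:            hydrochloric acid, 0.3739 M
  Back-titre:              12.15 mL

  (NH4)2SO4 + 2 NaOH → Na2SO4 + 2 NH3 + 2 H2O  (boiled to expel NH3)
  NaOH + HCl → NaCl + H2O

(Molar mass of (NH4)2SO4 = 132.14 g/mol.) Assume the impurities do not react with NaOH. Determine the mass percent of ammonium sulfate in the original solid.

55.41 %

n(NaOH) added = 0.03971 × 0.3351 = 0.01331 mol
n(HCl) used in back-titration = 0.01215 × 0.3739 = 4.543 × 10^-3 mol
n(NaOH) left over = 4.543 × 10^-3 mol (1:1 ratio)
n(NaOH) consumed by analyte = 0.01331 − 4.543 × 10^-3 = 8.764 × 10^-3 mol
From the 1:2 ratio, n((NH4)2SO4) = 1/2 × 8.764 × 10^-3 = 4.382 × 10^-3 mol
mass of (NH4)2SO4 = 4.382 × 10^-3 × 132.14 = 0.5790 g
% (NH4)2SO4 = 0.5790 / 1.045 × 100 = 55.41 %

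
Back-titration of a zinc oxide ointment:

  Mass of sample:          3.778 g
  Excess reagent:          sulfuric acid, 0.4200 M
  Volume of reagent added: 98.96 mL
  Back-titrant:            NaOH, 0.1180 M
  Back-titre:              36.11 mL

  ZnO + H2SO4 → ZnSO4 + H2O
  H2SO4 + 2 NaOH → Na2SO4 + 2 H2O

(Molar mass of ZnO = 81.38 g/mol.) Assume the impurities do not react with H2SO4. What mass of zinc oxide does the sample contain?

3.209 g

n(H2SO4) added = 0.09896 × 0.4200 = 0.04156 mol
n(NaOH) used in back-titration = 0.03611 × 0.1180 = 4.261 × 10^-3 mol
From the 1:2 ratio, n(H2SO4) left over = 1/2 × 4.261 × 10^-3 = 2.130 × 10^-3 mol
n(H2SO4) consumed by analyte = 0.04156 − 2.130 × 10^-3 = 0.03943 mol
n(ZnO) = 0.03943 mol (1:1 ratio)
mass of ZnO = 0.03943 × 81.38 = 3.209 g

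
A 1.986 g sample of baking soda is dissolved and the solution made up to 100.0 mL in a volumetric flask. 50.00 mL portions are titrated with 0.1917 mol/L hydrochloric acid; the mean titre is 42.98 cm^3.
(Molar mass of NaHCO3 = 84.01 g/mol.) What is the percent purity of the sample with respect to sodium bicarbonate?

NaHCO3 + HCl → NaCl + H2O + CO2
n(HCl) per titration = 0.04298 × 0.1917 = 8.239 × 10^-3 mol
n(NaHCO3) in each aliquot = 8.239 × 10^-3 mol (1:1 ratio)
n(NaHCO3) in the whole flask = 8.239 × 10^-3 × 100.0/50.00 = 0.01648 mol
mass of NaHCO3 = 0.01648 × 84.01 = 1.384 g
% NaHCO3 = 1.384 / 1.986 × 100 = 69.71 %

69.71 %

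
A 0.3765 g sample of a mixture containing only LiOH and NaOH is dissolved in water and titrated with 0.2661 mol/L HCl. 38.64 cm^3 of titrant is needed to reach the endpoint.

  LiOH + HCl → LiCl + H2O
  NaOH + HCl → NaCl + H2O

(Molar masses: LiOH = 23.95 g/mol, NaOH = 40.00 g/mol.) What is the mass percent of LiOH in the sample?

n(HCl) = 0.03864 × 0.2661 = 0.01028 mol
Let x = n(LiOH), y = n(NaOH).
Titrant: 1x + 1y = 0.01028;  mass: 23.95x + 40.00y = 0.3765
Solving, x = 2.167 × 10^-3 mol, y = 8.115 × 10^-3 mol
mass of LiOH = 2.167 × 10^-3 × 23.95 = 0.05191 g
% LiOH = 0.05191 / 0.3765 × 100 = 13.79 %

13.79 %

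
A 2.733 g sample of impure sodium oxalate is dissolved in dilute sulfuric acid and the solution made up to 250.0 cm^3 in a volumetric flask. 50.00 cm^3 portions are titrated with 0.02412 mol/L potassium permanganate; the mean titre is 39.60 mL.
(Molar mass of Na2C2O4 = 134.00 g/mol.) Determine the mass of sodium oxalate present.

1.600 g

2 MnO4^- + 5 C2O4^2- + 16 H^+ → 2 Mn^2+ + 10 CO2 + 8 H2O
n(KMnO4) per titration = 0.03960 × 0.02412 = 9.552 × 10^-4 mol
From the 5:2 ratio, n(Na2C2O4) in each aliquot = 5/2 × 9.552 × 10^-4 = 2.388 × 10^-3 mol
n(Na2C2O4) in the whole flask = 2.388 × 10^-3 × 250.0/50.00 = 0.01194 mol
mass of Na2C2O4 = 0.01194 × 134.00 = 1.600 g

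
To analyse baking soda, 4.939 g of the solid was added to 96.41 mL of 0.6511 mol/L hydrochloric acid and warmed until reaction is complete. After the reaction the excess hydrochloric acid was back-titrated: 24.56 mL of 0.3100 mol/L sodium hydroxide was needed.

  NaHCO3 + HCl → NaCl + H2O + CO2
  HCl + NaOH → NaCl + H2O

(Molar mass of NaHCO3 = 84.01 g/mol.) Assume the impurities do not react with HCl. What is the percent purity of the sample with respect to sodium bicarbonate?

n(HCl) added = 0.09641 × 0.6511 = 0.06277 mol
n(NaOH) used in back-titration = 0.02456 × 0.3100 = 7.614 × 10^-3 mol
n(HCl) left over = 7.614 × 10^-3 mol (1:1 ratio)
n(HCl) consumed by analyte = 0.06277 − 7.614 × 10^-3 = 0.05516 mol
n(NaHCO3) = 0.05516 mol (1:1 ratio)
mass of NaHCO3 = 0.05516 × 84.01 = 4.634 g
% NaHCO3 = 4.634 / 4.939 × 100 = 93.82 %

93.82 %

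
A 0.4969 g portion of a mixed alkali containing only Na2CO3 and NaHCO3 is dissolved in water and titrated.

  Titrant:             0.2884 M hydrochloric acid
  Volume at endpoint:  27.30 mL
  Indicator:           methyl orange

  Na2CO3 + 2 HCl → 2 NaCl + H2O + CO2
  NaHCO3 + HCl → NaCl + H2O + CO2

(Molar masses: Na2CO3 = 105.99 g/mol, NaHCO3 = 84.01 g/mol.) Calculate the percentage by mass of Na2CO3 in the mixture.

n(HCl) = 0.02730 × 0.2884 = 7.873 × 10^-3 mol
Let x = n(Na2CO3), y = n(NaHCO3).
Titrant: 2x + 1y = 7.873 × 10^-3;  mass: 105.99x + 84.01y = 0.4969
Solving, x = 2.653 × 10^-3 mol, y = 2.568 × 10^-3 mol
mass of Na2CO3 = 2.653 × 10^-3 × 105.99 = 0.2811 g
% Na2CO3 = 0.2811 / 0.4969 × 100 = 56.58 %

56.58 %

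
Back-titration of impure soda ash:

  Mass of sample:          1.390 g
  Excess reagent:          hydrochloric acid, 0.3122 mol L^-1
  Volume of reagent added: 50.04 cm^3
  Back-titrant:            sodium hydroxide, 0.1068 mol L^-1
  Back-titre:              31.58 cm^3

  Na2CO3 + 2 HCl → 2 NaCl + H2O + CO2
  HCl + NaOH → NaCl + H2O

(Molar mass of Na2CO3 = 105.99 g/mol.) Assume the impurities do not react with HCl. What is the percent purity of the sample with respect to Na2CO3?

46.70 %

n(HCl) added = 0.05004 × 0.3122 = 0.01562 mol
n(NaOH) used in back-titration = 0.03158 × 0.1068 = 3.373 × 10^-3 mol
n(HCl) left over = 3.373 × 10^-3 mol (1:1 ratio)
n(HCl) consumed by analyte = 0.01562 − 3.373 × 10^-3 = 0.01225 mol
From the 1:2 ratio, n(Na2CO3) = 1/2 × 0.01225 = 6.125 × 10^-3 mol
mass of Na2CO3 = 6.125 × 10^-3 × 105.99 = 0.6492 g
% Na2CO3 = 0.6492 / 1.390 × 100 = 46.70 %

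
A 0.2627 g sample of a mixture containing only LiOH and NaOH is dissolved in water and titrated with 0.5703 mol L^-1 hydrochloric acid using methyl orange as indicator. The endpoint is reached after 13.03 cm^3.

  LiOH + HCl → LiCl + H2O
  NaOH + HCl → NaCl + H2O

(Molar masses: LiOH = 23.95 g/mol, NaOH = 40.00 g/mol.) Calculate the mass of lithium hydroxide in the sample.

0.05154 g

n(HCl) = 0.01303 × 0.5703 = 7.431 × 10^-3 mol
Let x = n(LiOH), y = n(NaOH).
Titrant: 1x + 1y = 7.431 × 10^-3;  mass: 23.95x + 40.00y = 0.2627
Solving, x = 2.152 × 10^-3 mol, y = 5.279 × 10^-3 mol
mass of LiOH = 2.152 × 10^-3 × 23.95 = 0.05154 g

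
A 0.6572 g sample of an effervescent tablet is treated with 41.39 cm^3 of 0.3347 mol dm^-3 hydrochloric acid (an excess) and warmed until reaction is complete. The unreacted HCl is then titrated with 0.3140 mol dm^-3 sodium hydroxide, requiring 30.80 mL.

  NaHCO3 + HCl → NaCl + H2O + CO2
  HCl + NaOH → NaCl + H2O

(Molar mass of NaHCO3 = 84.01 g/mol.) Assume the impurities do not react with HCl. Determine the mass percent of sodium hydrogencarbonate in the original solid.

n(HCl) added = 0.04139 × 0.3347 = 0.01385 mol
n(NaOH) used in back-titration = 0.03080 × 0.3140 = 9.671 × 10^-3 mol
n(HCl) left over = 9.671 × 10^-3 mol (1:1 ratio)
n(HCl) consumed by analyte = 0.01385 − 9.671 × 10^-3 = 4.182 × 10^-3 mol
n(NaHCO3) = 4.182 × 10^-3 mol (1:1 ratio)
mass of NaHCO3 = 4.182 × 10^-3 × 84.01 = 0.3513 g
% NaHCO3 = 0.3513 / 0.6572 × 100 = 53.46 %

53.46 %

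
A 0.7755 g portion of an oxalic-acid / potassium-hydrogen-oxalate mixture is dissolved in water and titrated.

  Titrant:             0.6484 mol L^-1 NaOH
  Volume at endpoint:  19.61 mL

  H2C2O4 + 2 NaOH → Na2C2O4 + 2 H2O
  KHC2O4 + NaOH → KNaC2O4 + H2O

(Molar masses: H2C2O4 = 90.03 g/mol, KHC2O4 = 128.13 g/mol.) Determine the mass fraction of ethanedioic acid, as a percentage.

59.62 %

n(NaOH) = 0.01961 × 0.6484 = 0.01272 mol
Let x = n(H2C2O4), y = n(KHC2O4).
Titrant: 2x + 1y = 0.01272;  mass: 90.03x + 128.13y = 0.7755
Solving, x = 5.136 × 10^-3 mol, y = 2.444 × 10^-3 mol
mass of H2C2O4 = 5.136 × 10^-3 × 90.03 = 0.4624 g
% H2C2O4 = 0.4624 / 0.7755 × 100 = 59.62 %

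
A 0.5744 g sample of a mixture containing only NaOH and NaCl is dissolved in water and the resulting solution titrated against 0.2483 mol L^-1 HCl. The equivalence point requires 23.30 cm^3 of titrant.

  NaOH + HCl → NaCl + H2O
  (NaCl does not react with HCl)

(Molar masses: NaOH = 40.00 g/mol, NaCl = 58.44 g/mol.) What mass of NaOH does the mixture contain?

n(HCl) = 0.02330 × 0.2483 = 5.785 × 10^-3 mol
Let x = n(NaOH), y = n(NaCl).
Titrant: 1x = 5.785 × 10^-3;  mass: 40.00x + 58.44y = 0.5744
Solving, x = 5.785 × 10^-3 mol, y = 5.869 × 10^-3 mol
mass of NaOH = 5.785 × 10^-3 × 40.00 = 0.2314 g

0.2314 g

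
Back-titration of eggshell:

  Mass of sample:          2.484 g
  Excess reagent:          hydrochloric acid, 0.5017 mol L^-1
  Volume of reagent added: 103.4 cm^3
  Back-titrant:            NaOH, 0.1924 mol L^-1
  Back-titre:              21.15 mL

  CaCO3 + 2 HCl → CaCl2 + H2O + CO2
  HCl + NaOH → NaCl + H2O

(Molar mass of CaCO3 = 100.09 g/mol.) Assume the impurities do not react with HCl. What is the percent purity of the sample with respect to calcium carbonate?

n(HCl) added = 0.1034 × 0.5017 = 0.05188 mol
n(NaOH) used in back-titration = 0.02115 × 0.1924 = 4.069 × 10^-3 mol
n(HCl) left over = 4.069 × 10^-3 mol (1:1 ratio)
n(HCl) consumed by analyte = 0.05188 − 4.069 × 10^-3 = 0.04781 mol
From the 1:2 ratio, n(CaCO3) = 1/2 × 0.04781 = 0.02390 mol
mass of CaCO3 = 0.02390 × 100.09 = 2.392 g
% CaCO3 = 2.392 / 2.484 × 100 = 96.32 %

96.32 %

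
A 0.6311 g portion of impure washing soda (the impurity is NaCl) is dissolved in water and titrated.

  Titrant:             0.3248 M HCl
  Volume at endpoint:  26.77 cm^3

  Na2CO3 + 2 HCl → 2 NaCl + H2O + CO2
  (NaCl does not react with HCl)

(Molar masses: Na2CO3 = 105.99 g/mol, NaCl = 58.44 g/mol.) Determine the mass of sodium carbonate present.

0.4608 g

n(HCl) = 0.02677 × 0.3248 = 8.695 × 10^-3 mol
Let x = n(Na2CO3), y = n(NaCl).
Titrant: 2x = 8.695 × 10^-3;  mass: 105.99x + 58.44y = 0.6311
Solving, x = 4.347 × 10^-3 mol, y = 2.914 × 10^-3 mol
mass of Na2CO3 = 4.347 × 10^-3 × 105.99 = 0.4608 g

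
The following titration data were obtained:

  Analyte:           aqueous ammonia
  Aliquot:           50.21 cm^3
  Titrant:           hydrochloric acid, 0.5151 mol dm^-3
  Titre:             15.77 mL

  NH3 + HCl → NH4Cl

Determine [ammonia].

0.1618 mol/L

n(HCl) = 0.01577 L × 0.5151 mol/L = 8.123 × 10^-3 mol
n(NH3) = 8.123 × 10^-3 mol (1:1 mole ratio)
[NH3] = 8.123 × 10^-3 mol / 0.05021 L = 0.1618 mol/L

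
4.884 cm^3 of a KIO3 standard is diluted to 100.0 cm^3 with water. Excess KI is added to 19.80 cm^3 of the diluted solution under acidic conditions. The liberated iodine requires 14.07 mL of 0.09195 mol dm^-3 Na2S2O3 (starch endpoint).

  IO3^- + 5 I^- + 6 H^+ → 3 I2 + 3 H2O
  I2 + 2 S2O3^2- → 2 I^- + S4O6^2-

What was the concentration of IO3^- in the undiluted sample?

n(S2O3^2-) = 0.01407 × 0.09195 = 1.294 × 10^-3 mol
n(I2) = n(S2O3^2-)/2 = 6.469 × 10^-4 mol
From the 1:3 ratio, n(IO3^-) in the aliquot = 1/3 × 6.469 × 10^-4 = 2.156 × 10^-4 mol
[IO3^-]_dilute = 2.156 × 10^-4 / 0.01980 = 0.01089 mol/L
[IO3^-]_original = 0.01089 × 100.0/4.884 = 0.2230 mol/L

0.2230 mol/L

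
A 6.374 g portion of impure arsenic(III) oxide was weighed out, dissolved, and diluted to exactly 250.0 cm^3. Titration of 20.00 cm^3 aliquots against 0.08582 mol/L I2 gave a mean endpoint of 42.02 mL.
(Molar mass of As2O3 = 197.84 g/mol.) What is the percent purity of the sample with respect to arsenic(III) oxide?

As2O3 + 2 I2 + 2 H2O → As2O5 + 4 HI
n(I2) per titration = 0.04202 × 0.08582 = 3.606 × 10^-3 mol
From the 1:2 ratio, n(As2O3) in each aliquot = 1/2 × 3.606 × 10^-3 = 1.803 × 10^-3 mol
n(As2O3) in the whole flask = 1.803 × 10^-3 × 250.0/20.00 = 0.02254 mol
mass of As2O3 = 0.02254 × 197.84 = 4.459 g
% As2O3 = 4.459 / 6.374 × 100 = 69.96 %

69.96 %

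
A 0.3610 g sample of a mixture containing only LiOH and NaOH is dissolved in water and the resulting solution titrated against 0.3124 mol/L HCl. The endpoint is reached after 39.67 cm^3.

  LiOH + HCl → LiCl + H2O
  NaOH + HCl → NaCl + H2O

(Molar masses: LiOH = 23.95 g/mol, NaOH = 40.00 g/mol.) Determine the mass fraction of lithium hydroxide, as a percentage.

55.69 %

n(HCl) = 0.03967 × 0.3124 = 0.01239 mol
Let x = n(LiOH), y = n(NaOH).
Titrant: 1x + 1y = 0.01239;  mass: 23.95x + 40.00y = 0.3610
Solving, x = 8.394 × 10^-3 mol, y = 3.999 × 10^-3 mol
mass of LiOH = 8.394 × 10^-3 × 23.95 = 0.2010 g
% LiOH = 0.2010 / 0.3610 × 100 = 55.69 %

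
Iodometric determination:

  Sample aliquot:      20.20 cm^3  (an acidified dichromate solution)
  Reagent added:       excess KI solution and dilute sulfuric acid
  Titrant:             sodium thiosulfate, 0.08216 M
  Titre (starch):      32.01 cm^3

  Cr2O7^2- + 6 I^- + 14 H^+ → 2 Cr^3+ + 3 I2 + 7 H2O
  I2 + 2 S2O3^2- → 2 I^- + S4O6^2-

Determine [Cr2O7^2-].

0.02170 M

n(S2O3^2-) = 0.03201 × 0.08216 = 2.630 × 10^-3 mol
n(I2) = n(S2O3^2-)/2 = 1.315 × 10^-3 mol
From the 1:3 ratio, n(Cr2O7^2-) in the aliquot = 1/3 × 1.315 × 10^-3 = 4.383 × 10^-4 mol
[Cr2O7^2-] = 4.383 × 10^-4 / 0.02020 = 0.02170 mol/L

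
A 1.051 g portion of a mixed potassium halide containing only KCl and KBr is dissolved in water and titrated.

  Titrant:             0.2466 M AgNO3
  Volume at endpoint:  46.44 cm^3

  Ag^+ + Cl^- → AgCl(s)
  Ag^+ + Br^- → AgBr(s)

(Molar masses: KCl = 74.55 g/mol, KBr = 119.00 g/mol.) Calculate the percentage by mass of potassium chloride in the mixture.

49.76 %

n(AgNO3) = 0.04644 × 0.2466 = 0.01145 mol
Let x = n(KCl), y = n(KBr).
Titrant: 1x + 1y = 0.01145;  mass: 74.55x + 119.00y = 1.051
Solving, x = 7.015 × 10^-3 mol, y = 4.437 × 10^-3 mol
mass of KCl = 7.015 × 10^-3 × 74.55 = 0.5229 g
% KCl = 0.5229 / 1.051 × 100 = 49.76 %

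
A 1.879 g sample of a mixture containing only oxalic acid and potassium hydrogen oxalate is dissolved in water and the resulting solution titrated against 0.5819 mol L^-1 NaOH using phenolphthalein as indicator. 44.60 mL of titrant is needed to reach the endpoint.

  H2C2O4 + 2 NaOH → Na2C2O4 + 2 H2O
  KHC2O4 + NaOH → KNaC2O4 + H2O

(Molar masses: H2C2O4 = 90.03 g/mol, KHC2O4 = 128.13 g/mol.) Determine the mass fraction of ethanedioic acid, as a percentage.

n(NaOH) = 0.04460 × 0.5819 = 0.02595 mol
Let x = n(H2C2O4), y = n(KHC2O4).
Titrant: 2x + 1y = 0.02595;  mass: 90.03x + 128.13y = 1.879
Solving, x = 8.701 × 10^-3 mol, y = 8.551 × 10^-3 mol
mass of H2C2O4 = 8.701 × 10^-3 × 90.03 = 0.7833 g
% H2C2O4 = 0.7833 / 1.879 × 100 = 41.69 %

41.69 %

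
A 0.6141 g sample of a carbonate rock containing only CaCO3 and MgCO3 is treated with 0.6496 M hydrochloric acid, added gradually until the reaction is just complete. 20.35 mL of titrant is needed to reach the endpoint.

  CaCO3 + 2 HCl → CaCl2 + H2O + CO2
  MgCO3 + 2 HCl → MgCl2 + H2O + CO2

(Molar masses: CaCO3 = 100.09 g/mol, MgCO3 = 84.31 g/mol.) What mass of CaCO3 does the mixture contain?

n(HCl) = 0.02035 × 0.6496 = 0.01322 mol
Let x = n(CaCO3), y = n(MgCO3).
Titrant: 2x + 2y = 0.01322;  mass: 100.09x + 84.31y = 0.6141
Solving, x = 3.602 × 10^-3 mol, y = 3.008 × 10^-3 mol
mass of CaCO3 = 3.602 × 10^-3 × 100.09 = 0.3605 g

0.3605 g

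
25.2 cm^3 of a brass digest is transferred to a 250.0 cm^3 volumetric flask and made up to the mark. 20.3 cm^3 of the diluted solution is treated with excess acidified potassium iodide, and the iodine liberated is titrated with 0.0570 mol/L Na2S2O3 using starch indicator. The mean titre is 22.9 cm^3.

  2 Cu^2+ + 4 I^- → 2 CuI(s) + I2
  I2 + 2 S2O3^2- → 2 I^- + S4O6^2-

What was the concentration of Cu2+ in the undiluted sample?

0.638 mol/L

n(S2O3^2-) = 0.0229 × 0.0570 = 1.31 × 10^-3 mol
n(I2) = n(S2O3^2-)/2 = 6.53 × 10^-4 mol
From the 2:1 ratio, n(Cu2+) in the aliquot = 2/1 × 6.53 × 10^-4 = 1.31 × 10^-3 mol
[Cu2+]_dilute = 1.31 × 10^-3 / 0.0203 = 0.0643 mol/L
[Cu2+]_original = 0.0643 × 250.0/25.2 = 0.638 mol/L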